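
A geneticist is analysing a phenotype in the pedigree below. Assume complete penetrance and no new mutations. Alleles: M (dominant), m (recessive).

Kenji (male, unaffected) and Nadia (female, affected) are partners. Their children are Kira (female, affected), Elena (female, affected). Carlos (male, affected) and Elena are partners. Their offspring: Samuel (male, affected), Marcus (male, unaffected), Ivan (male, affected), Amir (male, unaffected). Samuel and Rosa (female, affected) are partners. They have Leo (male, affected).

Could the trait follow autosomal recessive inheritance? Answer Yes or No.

Under autosomal recessive, Marcus (unaffected, male) cannot arise from Carlos (affected) × Elena (affected).

No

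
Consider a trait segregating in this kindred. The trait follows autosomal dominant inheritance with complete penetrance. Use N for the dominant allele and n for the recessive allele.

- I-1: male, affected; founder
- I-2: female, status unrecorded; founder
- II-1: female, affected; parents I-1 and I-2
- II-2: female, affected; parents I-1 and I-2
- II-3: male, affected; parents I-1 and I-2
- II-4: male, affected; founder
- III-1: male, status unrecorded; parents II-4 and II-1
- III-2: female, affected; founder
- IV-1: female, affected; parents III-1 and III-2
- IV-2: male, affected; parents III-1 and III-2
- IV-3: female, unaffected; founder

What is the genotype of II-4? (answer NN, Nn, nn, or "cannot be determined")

cannot be determined

II-4's phenotype allows NN or Nn, and no parent or child forces a single allele at both positions; consistent genotype assignments exist with II-4 as NN or Nn.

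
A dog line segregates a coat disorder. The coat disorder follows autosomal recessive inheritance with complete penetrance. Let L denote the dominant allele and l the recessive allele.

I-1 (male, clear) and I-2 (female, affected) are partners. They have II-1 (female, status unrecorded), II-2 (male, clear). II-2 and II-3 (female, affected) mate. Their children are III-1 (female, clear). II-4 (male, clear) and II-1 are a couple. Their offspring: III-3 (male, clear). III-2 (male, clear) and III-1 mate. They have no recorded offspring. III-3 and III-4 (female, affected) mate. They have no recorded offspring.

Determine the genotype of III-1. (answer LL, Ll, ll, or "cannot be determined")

From phenotype alone, III-1 is LL or Ll.
III-1 is clear so carries L and received l from II-3 (ll), so III-1 is Ll.

Ll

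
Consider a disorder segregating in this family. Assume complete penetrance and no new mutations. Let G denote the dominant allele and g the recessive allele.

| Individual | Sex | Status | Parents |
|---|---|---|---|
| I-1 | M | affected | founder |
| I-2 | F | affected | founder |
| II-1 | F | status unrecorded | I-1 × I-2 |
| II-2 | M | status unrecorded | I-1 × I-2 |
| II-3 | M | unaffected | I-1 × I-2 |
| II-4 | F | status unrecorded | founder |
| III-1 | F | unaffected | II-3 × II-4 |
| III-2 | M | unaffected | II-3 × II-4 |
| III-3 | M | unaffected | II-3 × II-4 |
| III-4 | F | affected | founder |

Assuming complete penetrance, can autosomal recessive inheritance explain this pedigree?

Under autosomal recessive, II-3 (unaffected, male) cannot arise from I-1 (affected) × I-2 (affected).

No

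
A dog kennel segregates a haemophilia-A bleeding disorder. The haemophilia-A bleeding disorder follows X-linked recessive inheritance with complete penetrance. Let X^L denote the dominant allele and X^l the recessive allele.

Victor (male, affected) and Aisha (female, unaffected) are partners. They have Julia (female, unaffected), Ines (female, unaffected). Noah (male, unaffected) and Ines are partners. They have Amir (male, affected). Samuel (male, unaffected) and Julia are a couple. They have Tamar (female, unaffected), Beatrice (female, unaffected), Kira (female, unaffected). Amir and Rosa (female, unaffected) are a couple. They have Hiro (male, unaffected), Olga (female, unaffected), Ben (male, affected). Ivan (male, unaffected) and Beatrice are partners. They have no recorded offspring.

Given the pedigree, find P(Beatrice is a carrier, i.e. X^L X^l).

Samuel is unaffected, so Samuel is X^L Y.
Julia is unaffected so carries L and received l from Victor (X^l Y), so Julia is X^L X^l.
Their cross gives offspring ratios 1/2 X^L X^L : 1/2 X^L X^l. Conditioning on Beatrice being unaffected, P(X^L X^l) = 1/2 / 1 = 1/2.

1/2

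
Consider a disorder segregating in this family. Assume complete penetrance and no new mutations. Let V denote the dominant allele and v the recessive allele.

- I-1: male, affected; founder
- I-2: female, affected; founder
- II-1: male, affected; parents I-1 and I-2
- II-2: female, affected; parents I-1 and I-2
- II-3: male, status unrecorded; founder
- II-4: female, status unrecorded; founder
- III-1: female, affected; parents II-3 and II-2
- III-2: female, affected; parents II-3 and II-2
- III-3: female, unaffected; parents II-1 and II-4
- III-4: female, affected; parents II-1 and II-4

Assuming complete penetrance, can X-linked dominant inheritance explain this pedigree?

Under X-linked dominant, III-3 (unaffected, female) cannot arise from II-1 (affected) × II-4 (unrecorded).

No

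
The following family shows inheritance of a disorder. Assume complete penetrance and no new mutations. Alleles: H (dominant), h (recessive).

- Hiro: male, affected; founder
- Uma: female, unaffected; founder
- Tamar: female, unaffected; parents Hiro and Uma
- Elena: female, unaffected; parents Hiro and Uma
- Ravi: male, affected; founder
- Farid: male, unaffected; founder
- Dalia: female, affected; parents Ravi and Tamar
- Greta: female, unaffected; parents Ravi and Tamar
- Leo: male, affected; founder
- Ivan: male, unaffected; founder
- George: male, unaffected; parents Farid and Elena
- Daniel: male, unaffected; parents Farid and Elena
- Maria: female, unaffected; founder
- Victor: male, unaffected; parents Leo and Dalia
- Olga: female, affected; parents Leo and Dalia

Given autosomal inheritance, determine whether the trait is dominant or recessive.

dominant

Leo and Dalia are both affected yet have an unaffected child Victor. Under a recessive model two affected parents are homozygous and every child would be affected, so the trait cannot be recessive.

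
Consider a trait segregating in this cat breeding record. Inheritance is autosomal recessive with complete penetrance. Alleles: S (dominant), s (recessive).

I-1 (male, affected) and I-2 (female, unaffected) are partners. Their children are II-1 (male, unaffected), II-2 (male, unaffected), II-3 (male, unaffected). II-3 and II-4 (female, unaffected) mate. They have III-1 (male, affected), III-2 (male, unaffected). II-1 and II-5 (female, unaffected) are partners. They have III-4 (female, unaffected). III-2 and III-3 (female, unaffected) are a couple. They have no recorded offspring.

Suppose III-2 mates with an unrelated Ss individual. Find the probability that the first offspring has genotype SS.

II-3 is unaffected so carries S and received s from I-1 (ss), so II-3 is Ss.
II-4 is unaffected so carries S and passed s to III-1 (ss), so II-4 is Ss.
III-2 is an unaffected offspring of II-3 (Ss) × II-4 (Ss), whose cross gives 1/4 SS : 1/2 Ss : 1/4 ss; conditioning on being unaffected, III-2 is SS with probability 1/3, Ss with probability 2/3.
Summing over parental genotype combinations, P(offspring has genotype SS) = 1/3·1/2 + 2/3·1/4 = 1/3.

1/3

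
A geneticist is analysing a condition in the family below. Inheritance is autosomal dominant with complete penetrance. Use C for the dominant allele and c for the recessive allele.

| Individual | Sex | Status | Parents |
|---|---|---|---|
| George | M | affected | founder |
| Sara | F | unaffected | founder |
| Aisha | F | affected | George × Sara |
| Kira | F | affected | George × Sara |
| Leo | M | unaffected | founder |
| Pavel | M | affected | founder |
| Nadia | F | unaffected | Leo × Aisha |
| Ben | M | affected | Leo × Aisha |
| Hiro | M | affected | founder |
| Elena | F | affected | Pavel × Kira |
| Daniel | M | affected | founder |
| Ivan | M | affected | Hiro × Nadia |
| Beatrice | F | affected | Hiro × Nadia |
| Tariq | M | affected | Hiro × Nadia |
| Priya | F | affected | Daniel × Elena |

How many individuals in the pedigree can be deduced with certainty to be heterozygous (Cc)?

6

Obligate heterozygotes: Aisha is affected so carries C and received c from Sara (cc), so Aisha is Cc; Kira is affected so carries C and received c from Sara (cc), so Kira is Cc; Ben is affected so carries C and received c from Leo (cc), so Ben is Cc; Ivan is affected so carries C and received c from Nadia (cc), so Ivan is Cc; Beatrice is affected so carries C and received c from Nadia (cc), so Beatrice is Cc; Tariq is affected so carries C and received c from Nadia (cc), so Tariq is Cc.
Every other individual is either homozygous by phenotype or has at least one consistent homozygous assignment, so the count is 6.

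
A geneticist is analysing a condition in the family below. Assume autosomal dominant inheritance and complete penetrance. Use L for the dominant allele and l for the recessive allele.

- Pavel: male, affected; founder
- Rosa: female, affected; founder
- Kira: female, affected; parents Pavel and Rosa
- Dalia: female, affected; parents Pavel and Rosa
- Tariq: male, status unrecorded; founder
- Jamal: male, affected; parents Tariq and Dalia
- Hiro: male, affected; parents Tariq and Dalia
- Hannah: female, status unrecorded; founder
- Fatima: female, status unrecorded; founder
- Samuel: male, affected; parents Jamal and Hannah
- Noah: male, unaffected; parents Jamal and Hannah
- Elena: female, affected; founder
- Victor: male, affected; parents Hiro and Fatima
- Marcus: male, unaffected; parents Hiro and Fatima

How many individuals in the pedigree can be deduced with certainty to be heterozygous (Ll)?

Obligate heterozygotes: Jamal is affected so carries L and passed l to Noah (ll), so Jamal is Ll; Hiro is affected so carries L and passed l to Marcus (ll), so Hiro is Ll.
Every other individual is either homozygous by phenotype or has at least one consistent homozygous assignment, so the count is 2.

2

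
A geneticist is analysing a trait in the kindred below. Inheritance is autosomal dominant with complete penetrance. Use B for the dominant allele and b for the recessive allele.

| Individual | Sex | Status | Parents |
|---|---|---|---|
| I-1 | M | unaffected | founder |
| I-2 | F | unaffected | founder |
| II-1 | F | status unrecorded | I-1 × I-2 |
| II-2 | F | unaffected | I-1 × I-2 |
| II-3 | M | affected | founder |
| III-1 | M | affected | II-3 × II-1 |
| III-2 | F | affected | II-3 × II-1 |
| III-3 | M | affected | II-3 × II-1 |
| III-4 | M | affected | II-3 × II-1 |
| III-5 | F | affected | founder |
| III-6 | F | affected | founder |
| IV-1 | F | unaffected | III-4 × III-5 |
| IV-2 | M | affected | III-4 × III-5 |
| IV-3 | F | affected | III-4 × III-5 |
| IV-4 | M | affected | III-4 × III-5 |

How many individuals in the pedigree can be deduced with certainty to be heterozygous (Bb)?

Obligate heterozygotes: III-1 is affected so carries B and received b from II-1 (bb), so III-1 is Bb; III-2 is affected so carries B and received b from II-1 (bb), so III-2 is Bb; III-3 is affected so carries B and received b from II-1 (bb), so III-3 is Bb; III-4 is affected so carries B and received b from II-1 (bb), so III-4 is Bb; III-5 is affected so carries B and passed b to IV-1 (bb), so III-5 is Bb.
Every other individual is either homozygous by phenotype or has at least one consistent homozygous assignment, so the count is 5.

5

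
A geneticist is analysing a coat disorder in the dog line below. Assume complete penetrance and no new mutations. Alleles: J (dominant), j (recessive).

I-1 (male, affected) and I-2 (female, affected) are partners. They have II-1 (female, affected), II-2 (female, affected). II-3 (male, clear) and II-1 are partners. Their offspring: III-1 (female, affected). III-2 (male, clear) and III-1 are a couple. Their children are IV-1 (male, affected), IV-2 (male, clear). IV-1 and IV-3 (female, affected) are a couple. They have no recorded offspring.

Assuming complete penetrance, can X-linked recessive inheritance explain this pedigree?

Under X-linked recessive, III-1 (affected, female) cannot arise from II-3 (clear) × II-1 (affected).

No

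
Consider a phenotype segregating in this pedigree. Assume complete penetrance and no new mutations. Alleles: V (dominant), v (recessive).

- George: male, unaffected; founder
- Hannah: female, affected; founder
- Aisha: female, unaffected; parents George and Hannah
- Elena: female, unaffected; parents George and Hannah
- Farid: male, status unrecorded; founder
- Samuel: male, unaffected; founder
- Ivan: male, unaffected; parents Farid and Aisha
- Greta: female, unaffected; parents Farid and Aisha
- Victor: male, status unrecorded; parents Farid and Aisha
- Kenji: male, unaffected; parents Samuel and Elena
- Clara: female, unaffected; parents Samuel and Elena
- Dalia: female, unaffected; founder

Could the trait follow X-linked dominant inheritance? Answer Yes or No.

Yes

A consistent assignment under X-linked dominant exists: George X^v Y, Hannah X^V X^v, Aisha X^v X^v, Elena X^v X^v, Farid X^v Y, Samuel X^v Y, Ivan X^v Y, Greta X^v X^v, Victor X^v Y, Kenji X^v Y, Clara X^v X^v, Dalia X^v X^v.
In this assignment every recorded phenotype matches its genotype and every non-founder's genotype is obtainable from its parents' genotypes, so the pedigree is consistent.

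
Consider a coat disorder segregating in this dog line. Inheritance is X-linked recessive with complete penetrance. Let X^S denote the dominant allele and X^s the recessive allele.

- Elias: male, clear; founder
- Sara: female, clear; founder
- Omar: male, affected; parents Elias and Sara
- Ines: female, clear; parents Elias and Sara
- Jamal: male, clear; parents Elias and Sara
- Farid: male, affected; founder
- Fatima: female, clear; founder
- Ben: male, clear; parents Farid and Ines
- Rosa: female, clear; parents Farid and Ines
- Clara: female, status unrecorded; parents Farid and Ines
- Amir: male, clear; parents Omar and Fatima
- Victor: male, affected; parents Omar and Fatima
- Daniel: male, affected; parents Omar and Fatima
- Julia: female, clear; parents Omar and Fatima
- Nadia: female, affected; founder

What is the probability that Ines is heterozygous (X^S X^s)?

1/5

Elias is clear, so Elias is X^S Y.
Sara is clear so carries S and passed s to Omar (X^s Y), so Sara is X^S X^s.
Their cross gives offspring ratios 1/2 X^S X^S : 1/2 X^S X^s. Conditioning on Ines being clear, P(X^S X^s) = 1/2 / 1 = 1/2 before taking Ines's own offspring into account.
Farid is affected, so Farid is X^s Y.
Now use Ines's offspring. Probability of each recorded status — clear son Ben: 1/2 if Ines is X^S X^s, 1 if X^S X^S; clear daughter Rosa: 1/2 if Ines is X^S X^s, 1 if X^S X^S. (Clara: equally likely either way, so uninformative.)
Bayes: P(X^S X^s) = 1/2·1/4 / (1/2·1/4 + 1/2·1) = 1/5.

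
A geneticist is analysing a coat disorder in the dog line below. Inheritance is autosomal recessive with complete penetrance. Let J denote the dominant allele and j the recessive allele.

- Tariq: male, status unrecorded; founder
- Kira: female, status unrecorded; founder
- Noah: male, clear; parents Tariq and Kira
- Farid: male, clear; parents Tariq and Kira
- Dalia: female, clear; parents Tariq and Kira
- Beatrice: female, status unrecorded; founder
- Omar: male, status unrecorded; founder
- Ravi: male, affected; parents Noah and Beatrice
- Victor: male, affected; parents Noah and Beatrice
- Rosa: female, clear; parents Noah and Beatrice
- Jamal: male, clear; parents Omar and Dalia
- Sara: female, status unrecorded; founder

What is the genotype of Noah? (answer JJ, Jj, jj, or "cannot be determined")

Jj

From phenotype alone, Noah is JJ or Jj.
Noah is clear so carries J and passed j to Ravi (jj), so Noah is Jj.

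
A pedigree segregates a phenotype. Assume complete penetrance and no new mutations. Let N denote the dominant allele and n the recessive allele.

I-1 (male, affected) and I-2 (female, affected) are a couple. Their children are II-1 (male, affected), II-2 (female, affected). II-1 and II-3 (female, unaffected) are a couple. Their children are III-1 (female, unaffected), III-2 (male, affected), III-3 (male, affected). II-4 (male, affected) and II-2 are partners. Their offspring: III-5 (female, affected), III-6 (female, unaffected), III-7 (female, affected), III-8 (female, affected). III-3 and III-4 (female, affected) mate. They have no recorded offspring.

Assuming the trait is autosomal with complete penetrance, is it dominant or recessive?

II-4 and II-2 are both affected yet have an unaffected child III-6. Under a recessive model two affected parents are homozygous and every child would be affected, so the trait cannot be recessive.

dominant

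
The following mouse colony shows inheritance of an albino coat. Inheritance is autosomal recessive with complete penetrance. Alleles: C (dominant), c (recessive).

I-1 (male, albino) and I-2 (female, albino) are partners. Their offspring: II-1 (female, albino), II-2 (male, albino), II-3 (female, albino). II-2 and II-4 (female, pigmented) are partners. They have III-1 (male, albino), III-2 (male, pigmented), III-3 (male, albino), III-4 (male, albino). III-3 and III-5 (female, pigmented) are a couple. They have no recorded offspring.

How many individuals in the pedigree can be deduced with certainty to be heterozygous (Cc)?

2

Obligate heterozygotes: II-4 is pigmented so carries C and passed c to III-1 (cc), so II-4 is Cc; III-2 is pigmented so carries C and received c from II-2 (cc), so III-2 is Cc.
Every other individual is either homozygous by phenotype or has at least one consistent homozygous assignment, so the count is 2.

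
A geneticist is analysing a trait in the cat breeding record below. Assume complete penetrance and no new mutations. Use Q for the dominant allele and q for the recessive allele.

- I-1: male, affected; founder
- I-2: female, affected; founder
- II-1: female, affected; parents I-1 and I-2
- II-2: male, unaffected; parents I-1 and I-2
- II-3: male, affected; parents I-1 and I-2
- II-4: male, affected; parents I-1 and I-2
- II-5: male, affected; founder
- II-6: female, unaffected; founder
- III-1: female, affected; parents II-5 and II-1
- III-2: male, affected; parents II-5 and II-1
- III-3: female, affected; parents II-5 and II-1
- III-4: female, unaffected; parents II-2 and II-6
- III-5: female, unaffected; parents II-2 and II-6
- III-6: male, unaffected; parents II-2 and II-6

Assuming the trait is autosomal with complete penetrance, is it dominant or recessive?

I-1 and I-2 are both affected yet have an unaffected child II-2. Under a recessive model two affected parents are homozygous and every child would be affected, so the trait cannot be recessive.

dominant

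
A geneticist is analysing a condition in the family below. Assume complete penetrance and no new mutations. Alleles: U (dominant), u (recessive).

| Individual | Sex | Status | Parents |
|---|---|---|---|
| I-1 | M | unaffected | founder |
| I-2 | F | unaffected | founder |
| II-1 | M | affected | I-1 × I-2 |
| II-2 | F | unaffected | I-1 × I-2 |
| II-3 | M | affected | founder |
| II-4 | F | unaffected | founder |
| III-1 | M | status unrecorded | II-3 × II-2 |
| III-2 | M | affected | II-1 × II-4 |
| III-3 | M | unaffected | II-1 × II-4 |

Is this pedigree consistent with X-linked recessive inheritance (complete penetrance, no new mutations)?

Yes

A consistent assignment under X-linked recessive exists: I-1 X^U Y, I-2 X^U X^u, II-1 X^u Y, II-2 X^U X^U, II-3 X^u Y, II-4 X^U X^u, III-1 X^U Y, III-2 X^u Y, III-3 X^U Y.
In this assignment every recorded phenotype matches its genotype and every non-founder's genotype is obtainable from its parents' genotypes, so the pedigree is consistent.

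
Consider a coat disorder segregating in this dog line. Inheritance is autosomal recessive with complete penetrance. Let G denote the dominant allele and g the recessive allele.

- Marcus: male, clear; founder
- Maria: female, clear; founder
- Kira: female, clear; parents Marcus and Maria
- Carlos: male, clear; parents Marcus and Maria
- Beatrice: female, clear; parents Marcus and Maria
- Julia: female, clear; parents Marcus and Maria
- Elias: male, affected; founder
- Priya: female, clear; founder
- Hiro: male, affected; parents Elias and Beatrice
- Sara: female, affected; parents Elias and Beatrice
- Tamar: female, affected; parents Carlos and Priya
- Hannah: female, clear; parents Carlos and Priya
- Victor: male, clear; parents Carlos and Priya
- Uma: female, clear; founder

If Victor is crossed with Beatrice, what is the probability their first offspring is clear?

5/6

Carlos is clear so carries G and passed g to Tamar (gg), so Carlos is Gg.
Priya is clear so carries G and passed g to Tamar (gg), so Priya is Gg.
Victor is a clear offspring of Carlos (Gg) × Priya (Gg), whose cross gives 1/4 GG : 1/2 Gg : 1/4 gg; conditioning on being clear, Victor is GG with probability 1/3, Gg with probability 2/3.
Beatrice is clear so carries G and passed g to Hiro (gg), so Beatrice is Gg.
Summing over parental genotype combinations, P(offspring is clear) = 1/3·1 + 2/3·3/4 = 5/6.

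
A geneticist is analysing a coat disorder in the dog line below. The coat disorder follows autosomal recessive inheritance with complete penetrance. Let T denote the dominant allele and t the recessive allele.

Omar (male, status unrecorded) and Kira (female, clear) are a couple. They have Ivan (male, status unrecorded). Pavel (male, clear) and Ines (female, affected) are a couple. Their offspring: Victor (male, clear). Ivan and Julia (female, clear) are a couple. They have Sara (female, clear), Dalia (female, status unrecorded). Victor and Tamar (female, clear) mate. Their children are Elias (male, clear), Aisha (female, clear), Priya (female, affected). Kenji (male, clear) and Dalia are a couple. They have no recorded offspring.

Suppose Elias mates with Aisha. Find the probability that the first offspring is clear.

8/9

Victor is clear so carries T and received t from Ines (tt), so Victor is Tt.
Tamar is clear so carries T and passed t to Priya (tt), so Tamar is Tt.
Elias is a clear offspring of Victor (Tt) × Tamar (Tt), whose cross gives 1/4 TT : 1/2 Tt : 1/4 tt; conditioning on being clear, Elias is TT with probability 1/3, Tt with probability 2/3.
Aisha is a clear offspring of Victor (Tt) × Tamar (Tt), whose cross gives 1/4 TT : 1/2 Tt : 1/4 tt; conditioning on being clear, Aisha is TT with probability 1/3, Tt with probability 2/3.
Summing over parental genotype combinations, P(offspring is clear) = 1/9·1 + 2/9·1 + 2/9·1 + 4/9·3/4 = 8/9.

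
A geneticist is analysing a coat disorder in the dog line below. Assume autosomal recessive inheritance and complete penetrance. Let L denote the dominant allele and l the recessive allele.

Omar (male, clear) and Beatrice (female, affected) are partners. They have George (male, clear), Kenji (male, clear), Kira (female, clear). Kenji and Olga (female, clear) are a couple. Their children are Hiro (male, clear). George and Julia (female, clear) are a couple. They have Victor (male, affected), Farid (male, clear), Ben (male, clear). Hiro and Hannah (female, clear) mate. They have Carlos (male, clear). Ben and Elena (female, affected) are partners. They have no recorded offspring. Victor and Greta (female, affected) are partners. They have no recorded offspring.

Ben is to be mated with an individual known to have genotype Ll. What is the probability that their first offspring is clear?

George is clear so carries L and received l from Beatrice (ll), so George is Ll.
Julia is clear so carries L and passed l to Victor (ll), so Julia is Ll.
Ben is a clear offspring of George (Ll) × Julia (Ll), whose cross gives 1/4 LL : 1/2 Ll : 1/4 ll; conditioning on being clear, Ben is LL with probability 1/3, Ll with probability 2/3.
Summing over parental genotype combinations, P(offspring is clear) = 1/3·1 + 2/3·3/4 = 5/6.

5/6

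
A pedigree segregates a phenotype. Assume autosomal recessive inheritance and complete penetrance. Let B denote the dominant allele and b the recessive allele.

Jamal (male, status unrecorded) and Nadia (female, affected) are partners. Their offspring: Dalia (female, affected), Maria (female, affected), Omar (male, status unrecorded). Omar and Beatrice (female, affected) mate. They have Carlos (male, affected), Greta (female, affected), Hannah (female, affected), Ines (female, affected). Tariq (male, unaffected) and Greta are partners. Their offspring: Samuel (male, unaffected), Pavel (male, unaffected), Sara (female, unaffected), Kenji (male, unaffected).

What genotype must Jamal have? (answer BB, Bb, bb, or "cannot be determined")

cannot be determined

Jamal's phenotype is unrecorded, and no parent or child forces a single allele at both positions; consistent genotype assignments exist with Jamal as Bb or bb.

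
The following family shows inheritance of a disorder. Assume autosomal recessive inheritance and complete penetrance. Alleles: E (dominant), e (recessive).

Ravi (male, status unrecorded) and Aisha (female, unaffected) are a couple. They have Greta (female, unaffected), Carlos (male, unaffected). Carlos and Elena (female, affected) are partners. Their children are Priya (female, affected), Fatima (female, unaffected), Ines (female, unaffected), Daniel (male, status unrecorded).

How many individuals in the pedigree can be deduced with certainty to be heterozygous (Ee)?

Obligate heterozygotes: Carlos is unaffected so carries E and passed e to Priya (ee), so Carlos is Ee; Fatima is unaffected so carries E and received e from Elena (ee), so Fatima is Ee; Ines is unaffected so carries E and received e from Elena (ee), so Ines is Ee.
Every other individual is either homozygous by phenotype or has at least one consistent homozygous assignment, so the count is 3.

3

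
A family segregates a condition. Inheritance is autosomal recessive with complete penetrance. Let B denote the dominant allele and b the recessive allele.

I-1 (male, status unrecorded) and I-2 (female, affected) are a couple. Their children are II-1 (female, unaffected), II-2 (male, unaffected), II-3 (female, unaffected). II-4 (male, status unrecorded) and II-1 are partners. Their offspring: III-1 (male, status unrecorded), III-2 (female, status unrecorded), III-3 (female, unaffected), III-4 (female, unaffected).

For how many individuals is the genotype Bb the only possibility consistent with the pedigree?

Obligate heterozygotes: II-1 is unaffected so carries B and received b from I-2 (bb), so II-1 is Bb; II-2 is unaffected so carries B and received b from I-2 (bb), so II-2 is Bb; II-3 is unaffected so carries B and received b from I-2 (bb), so II-3 is Bb.
Every other individual is either homozygous by phenotype or has at least one consistent homozygous assignment, so the count is 3.

3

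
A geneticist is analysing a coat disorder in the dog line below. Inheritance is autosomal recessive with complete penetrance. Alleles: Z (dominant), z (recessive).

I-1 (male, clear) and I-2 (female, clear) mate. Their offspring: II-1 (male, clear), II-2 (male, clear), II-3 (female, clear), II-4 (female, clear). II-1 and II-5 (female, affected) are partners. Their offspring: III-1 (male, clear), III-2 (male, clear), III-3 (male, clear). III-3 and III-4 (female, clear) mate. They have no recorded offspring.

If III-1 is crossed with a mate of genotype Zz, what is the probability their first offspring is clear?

III-1 is clear so carries Z and received z from II-5 (zz), so III-1 is Zz.
The cross gives 1/4 ZZ : 1/2 Zz : 1/4 zz, so P(offspring is clear) = 3/4.

3/4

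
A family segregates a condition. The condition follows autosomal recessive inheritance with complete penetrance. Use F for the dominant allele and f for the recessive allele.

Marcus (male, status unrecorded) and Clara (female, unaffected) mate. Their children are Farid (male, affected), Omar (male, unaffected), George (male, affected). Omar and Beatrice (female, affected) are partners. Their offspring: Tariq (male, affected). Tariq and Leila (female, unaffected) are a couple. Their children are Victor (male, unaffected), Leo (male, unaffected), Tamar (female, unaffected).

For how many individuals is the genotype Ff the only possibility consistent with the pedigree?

5

Obligate heterozygotes: Clara is unaffected so carries F and passed f to Farid (ff), so Clara is Ff; Omar is unaffected so carries F and passed f to Tariq (ff), so Omar is Ff; Victor is unaffected so carries F and received f from Tariq (ff), so Victor is Ff; Leo is unaffected so carries F and received f from Tariq (ff), so Leo is Ff; Tamar is unaffected so carries F and received f from Tariq (ff), so Tamar is Ff.
Every other individual is either homozygous by phenotype or has at least one consistent homozygous assignment, so the count is 5.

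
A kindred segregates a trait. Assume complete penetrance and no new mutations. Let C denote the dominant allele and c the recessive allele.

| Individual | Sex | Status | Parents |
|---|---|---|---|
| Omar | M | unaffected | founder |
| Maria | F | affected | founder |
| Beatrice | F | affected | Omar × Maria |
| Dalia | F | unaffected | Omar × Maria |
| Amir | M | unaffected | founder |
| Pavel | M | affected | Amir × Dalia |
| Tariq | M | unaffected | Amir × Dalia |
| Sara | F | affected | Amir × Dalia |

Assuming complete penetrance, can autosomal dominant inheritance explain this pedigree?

Under autosomal dominant, Pavel (affected, male) cannot arise from Amir (unaffected) × Dalia (unaffected).

No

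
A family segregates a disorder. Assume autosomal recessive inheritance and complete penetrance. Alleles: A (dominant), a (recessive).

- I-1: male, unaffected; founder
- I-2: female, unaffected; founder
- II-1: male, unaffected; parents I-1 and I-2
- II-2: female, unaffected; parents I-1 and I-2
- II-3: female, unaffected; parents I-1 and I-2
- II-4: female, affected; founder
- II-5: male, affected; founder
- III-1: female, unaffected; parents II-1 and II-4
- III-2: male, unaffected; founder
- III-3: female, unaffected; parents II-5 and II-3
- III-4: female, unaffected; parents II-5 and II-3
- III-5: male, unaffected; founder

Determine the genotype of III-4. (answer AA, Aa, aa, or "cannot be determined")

Aa

From phenotype alone, III-4 is AA or Aa.
III-4 is unaffected so carries A and received a from II-5 (aa), so III-4 is Aa.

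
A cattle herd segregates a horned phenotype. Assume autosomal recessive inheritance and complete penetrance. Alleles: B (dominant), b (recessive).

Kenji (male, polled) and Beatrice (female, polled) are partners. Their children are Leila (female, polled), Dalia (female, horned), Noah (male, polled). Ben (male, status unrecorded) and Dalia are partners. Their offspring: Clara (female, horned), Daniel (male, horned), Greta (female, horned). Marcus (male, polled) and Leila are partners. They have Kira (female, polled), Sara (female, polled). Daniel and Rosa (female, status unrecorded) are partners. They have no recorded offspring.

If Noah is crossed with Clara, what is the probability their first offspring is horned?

1/3

Kenji is polled so carries B and passed b to Dalia (bb), so Kenji is Bb.
Beatrice is polled so carries B and passed b to Dalia (bb), so Beatrice is Bb.
Noah is a polled offspring of Kenji (Bb) × Beatrice (Bb), whose cross gives 1/4 BB : 1/2 Bb : 1/4 bb; conditioning on being polled, Noah is BB with probability 1/3, Bb with probability 2/3.
Clara is horned, so Clara is bb.
Summing over parental genotype combinations, P(offspring is horned) = 2/3·1/2 = 1/3.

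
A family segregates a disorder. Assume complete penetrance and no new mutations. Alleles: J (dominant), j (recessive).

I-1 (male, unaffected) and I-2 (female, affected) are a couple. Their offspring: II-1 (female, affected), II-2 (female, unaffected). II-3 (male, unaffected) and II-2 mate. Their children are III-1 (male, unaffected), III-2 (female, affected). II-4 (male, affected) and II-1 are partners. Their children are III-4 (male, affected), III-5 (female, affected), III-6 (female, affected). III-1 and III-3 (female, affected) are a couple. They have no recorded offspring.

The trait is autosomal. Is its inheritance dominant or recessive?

recessive

II-3 and II-2 are both unaffected yet have an affected child III-2. Under dominance, an affected child requires at least one affected parent, so the trait cannot be dominant.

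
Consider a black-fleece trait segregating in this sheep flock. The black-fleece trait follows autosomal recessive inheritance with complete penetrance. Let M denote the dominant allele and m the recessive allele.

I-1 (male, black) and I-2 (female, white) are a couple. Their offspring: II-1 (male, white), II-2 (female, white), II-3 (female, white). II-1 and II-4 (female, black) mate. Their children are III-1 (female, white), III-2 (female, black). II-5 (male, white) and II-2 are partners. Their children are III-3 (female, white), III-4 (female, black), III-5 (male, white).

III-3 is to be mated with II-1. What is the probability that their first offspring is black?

II-5 is white so carries M and passed m to III-4 (mm), so II-5 is Mm.
II-2 is white so carries M and received m from I-1 (mm), so II-2 is Mm.
III-3 is a white offspring of II-5 (Mm) × II-2 (Mm), whose cross gives 1/4 MM : 1/2 Mm : 1/4 mm; conditioning on being white, III-3 is MM with probability 1/3, Mm with probability 2/3.
II-1 is white so carries M and received m from I-1 (mm), so II-1 is Mm.
Summing over parental genotype combinations, P(offspring is black) = 2/3·1/4 = 1/6.

1/6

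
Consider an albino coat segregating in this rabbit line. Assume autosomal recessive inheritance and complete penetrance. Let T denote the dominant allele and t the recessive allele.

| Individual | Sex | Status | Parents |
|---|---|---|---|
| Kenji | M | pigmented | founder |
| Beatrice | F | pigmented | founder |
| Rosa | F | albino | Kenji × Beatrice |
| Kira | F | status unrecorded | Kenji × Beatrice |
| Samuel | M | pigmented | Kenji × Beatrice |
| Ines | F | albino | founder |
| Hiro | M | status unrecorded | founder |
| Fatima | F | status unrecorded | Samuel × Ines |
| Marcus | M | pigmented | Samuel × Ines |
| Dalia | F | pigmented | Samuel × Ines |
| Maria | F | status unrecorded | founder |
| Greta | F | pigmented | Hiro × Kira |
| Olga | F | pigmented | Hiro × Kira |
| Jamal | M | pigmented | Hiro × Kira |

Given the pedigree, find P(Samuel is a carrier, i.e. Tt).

1/3

Kenji is pigmented so carries T and passed t to Rosa (tt), so Kenji is Tt.
Beatrice is pigmented so carries T and passed t to Rosa (tt), so Beatrice is Tt.
Their cross gives offspring ratios 1/4 TT : 1/2 Tt : 1/4 tt. Conditioning on Samuel being pigmented, P(Tt) = 1/2 / 3/4 = 2/3 before taking Samuel's own offspring into account.
Ines is albino, so Ines is tt.
Now use Samuel's offspring. Probability of each recorded status — pigmented son Marcus: 1/2 if Samuel is Tt, 1 if TT; pigmented daughter Dalia: 1/2 if Samuel is Tt, 1 if TT. (Fatima: equally likely either way, so uninformative.)
Bayes: P(Tt) = 2/3·1/4 / (2/3·1/4 + 1/3·1) = 1/3.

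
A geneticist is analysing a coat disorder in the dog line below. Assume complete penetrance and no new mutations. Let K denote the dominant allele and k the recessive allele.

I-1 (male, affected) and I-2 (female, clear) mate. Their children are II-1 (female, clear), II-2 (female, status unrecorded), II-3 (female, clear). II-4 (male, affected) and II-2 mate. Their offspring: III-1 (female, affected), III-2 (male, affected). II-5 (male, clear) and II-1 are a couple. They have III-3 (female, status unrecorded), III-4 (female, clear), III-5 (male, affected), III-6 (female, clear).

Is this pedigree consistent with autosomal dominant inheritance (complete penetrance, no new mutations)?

Under autosomal dominant, III-5 (affected, male) cannot arise from II-5 (clear) × II-1 (clear).

No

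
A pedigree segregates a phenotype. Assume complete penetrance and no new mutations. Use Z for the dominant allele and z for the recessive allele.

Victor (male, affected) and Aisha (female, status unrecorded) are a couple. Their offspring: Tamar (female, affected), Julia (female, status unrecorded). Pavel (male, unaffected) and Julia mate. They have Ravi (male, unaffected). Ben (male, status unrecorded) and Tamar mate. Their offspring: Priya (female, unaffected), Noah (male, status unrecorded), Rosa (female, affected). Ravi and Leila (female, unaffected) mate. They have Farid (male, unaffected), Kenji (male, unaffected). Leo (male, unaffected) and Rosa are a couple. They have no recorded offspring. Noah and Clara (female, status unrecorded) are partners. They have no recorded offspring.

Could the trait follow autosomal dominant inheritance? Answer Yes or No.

Yes

A consistent assignment under autosomal dominant exists: Victor ZZ, Aisha Zz, Tamar Zz, Julia Zz, Pavel zz, Ben Zz, Ravi zz, Leila zz, Priya zz, Noah ZZ, Rosa ZZ, Leo zz, Clara ZZ, Farid zz, Kenji zz.
In this assignment every recorded phenotype matches its genotype and every non-founder's genotype is obtainable from its parents' genotypes, so the pedigree is consistent.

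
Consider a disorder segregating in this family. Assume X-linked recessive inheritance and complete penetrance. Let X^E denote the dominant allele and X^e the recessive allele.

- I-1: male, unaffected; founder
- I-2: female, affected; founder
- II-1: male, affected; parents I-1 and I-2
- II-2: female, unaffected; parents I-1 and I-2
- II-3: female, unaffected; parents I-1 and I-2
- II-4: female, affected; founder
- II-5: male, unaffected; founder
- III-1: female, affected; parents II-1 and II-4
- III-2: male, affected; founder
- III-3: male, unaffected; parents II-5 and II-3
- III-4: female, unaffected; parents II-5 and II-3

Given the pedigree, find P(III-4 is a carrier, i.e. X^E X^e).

1/2

II-5 is unaffected, so II-5 is X^E Y.
II-3 is unaffected so carries E and received e from I-2 (X^e X^e), so II-3 is X^E X^e.
Their cross gives offspring ratios 1/2 X^E X^E : 1/2 X^E X^e. Conditioning on III-4 being unaffected, P(X^E X^e) = 1/2 / 1 = 1/2.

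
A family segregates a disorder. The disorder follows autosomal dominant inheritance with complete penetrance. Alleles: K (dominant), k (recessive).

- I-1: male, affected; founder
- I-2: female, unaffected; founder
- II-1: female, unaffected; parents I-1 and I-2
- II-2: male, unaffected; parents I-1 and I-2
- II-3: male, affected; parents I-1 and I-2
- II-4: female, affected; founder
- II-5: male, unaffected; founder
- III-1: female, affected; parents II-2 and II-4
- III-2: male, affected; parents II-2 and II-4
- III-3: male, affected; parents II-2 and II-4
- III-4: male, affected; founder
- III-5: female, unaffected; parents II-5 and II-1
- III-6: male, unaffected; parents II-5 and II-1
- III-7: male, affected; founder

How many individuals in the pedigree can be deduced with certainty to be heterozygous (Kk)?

Obligate heterozygotes: I-1 is affected so carries K and passed k to II-1 (kk), so I-1 is Kk; II-3 is affected so carries K and received k from I-2 (kk), so II-3 is Kk; III-1 is affected so carries K and received k from II-2 (kk), so III-1 is Kk; III-2 is affected so carries K and received k from II-2 (kk), so III-2 is Kk; III-3 is affected so carries K and received k from II-2 (kk), so III-3 is Kk.
Every other individual is either homozygous by phenotype or has at least one consistent homozygous assignment, so the count is 5.

5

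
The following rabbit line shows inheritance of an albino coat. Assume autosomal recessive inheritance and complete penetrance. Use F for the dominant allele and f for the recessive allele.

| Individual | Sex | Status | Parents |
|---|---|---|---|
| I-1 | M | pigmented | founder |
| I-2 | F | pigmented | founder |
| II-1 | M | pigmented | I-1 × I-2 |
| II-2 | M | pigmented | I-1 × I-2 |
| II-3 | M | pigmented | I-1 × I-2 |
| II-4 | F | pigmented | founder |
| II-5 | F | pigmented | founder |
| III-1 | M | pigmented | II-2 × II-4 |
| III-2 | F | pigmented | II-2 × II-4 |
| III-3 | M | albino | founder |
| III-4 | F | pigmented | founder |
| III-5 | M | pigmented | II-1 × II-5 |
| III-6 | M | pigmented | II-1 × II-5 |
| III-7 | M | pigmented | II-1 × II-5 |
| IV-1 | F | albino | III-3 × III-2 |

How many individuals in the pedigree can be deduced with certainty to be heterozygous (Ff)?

Obligate heterozygotes: III-2 is pigmented so carries F and passed f to IV-1 (ff), so III-2 is Ff.
Every other individual is either homozygous by phenotype or has at least one consistent homozygous assignment, so the count is 1.

1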